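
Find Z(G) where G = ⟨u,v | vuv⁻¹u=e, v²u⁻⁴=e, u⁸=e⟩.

An element z ∈ Z(G) iff z commutes with every generator.
For example u⁴ is central: (u⁴)·u = u⁵ = u·(u⁴); (u⁴)·v = v⁻¹ = v·(u⁴).
Whereas u ∉ Z(G) since u·v = uv ≠ u³v⁻¹ = v·u.
Checking each of the 16 elements this way gives Z(G) = {e, u⁴}, of order 2.

Answer: {e, u⁴}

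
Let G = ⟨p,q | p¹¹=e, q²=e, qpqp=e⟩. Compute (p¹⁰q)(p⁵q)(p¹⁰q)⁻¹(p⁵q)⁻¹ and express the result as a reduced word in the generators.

[(p¹⁰q), (p⁵q)] = (p¹⁰q)·(p⁵q)·(p¹⁰q)⁻¹·(p⁵q)⁻¹.
  (p¹⁰q) · (p⁵q) = p⁵
  (p⁵) · (p¹⁰q) = p⁴q
  (p⁴q) · (p⁵q) = p¹⁰

Answer: p¹⁰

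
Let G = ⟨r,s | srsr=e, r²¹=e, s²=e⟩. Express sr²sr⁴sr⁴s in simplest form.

Multiply left to right, reducing at each step:
  s · r² = r¹⁹s
  (r¹⁹s) · s = r¹⁹
  (r¹⁹) · r⁴ = r²
  (r²) · s = r²s
  (r²s) · r⁴ = r¹⁹s
  (r¹⁹s) · s = r¹⁹

Answer: r¹⁹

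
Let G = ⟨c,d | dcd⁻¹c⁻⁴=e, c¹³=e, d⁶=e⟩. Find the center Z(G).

An element z ∈ Z(G) iff z commutes with every generator.
For example e is central: e·c = c = c·e; e·d = d = d·e.
Whereas c ∉ Z(G) since c·d = cd ≠ c⁴d = d·c.
Checking each of the 78 elements this way gives Z(G) = {e}, of order 1.

Answer: {e}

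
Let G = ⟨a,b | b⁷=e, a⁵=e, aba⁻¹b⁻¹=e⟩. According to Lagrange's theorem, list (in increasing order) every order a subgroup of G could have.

|G| = 35 = 5 · 7. By Lagrange's theorem the order of any subgroup divides 35; the divisors of 35 are 1, 5, 7, 35.

Answer: 1, 5, 7, 35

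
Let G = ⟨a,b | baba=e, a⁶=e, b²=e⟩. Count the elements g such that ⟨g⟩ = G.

⟨g⟩ = G would require ord(g) = |G| = 12, but the maximum element order in G is 6 < 12. So G is not cyclic and no single element generates it: the count is 0.

Answer: 0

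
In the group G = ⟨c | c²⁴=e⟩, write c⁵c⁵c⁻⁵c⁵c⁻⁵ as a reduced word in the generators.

Multiply left to right, reducing at each step:
  (c⁵) · c⁵ = c¹⁰
  (c¹⁰) · c⁻⁵ = c⁵
  (c⁵) · c⁵ = c¹⁰
  (c¹⁰) · c⁻⁵ = c⁵

Answer: c⁵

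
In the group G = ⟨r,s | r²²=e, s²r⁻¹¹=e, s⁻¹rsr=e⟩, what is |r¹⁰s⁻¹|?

Compute successive powers until reaching e:
  (r¹⁰s⁻¹)¹ = r¹⁰s⁻¹, (r¹⁰s⁻¹)² = r¹¹, (r¹⁰s⁻¹)³ = r¹⁰s, (r¹⁰s⁻¹)⁴ = e.
The smallest positive k with (r¹⁰s⁻¹)ᵏ = e is 4.

Answer: 4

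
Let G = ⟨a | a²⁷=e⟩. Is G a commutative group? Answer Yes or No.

G has a single generator, so G is cyclic and hence abelian.

Answer: Yes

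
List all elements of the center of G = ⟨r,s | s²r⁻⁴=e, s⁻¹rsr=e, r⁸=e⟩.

An element z ∈ Z(G) iff z commutes with every generator.
For example r⁴ is central: (r⁴)·r = r⁵ = r·(r⁴); (r⁴)·s = s⁻¹ = s·(r⁴).
Whereas r ∉ Z(G) since r·s = rs ≠ r³s⁻¹ = s·r.
Checking each of the 16 elements this way gives Z(G) = {e, r⁴}, of order 2.

Answer: {e, r⁴}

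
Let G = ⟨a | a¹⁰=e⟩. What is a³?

Compute successive powers of a, reducing at each step:
  a²: a · a = a²
  a³: (a²) · a = a³

Answer: a³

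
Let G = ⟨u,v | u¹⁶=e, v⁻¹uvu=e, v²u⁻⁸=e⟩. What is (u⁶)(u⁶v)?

Compute (u⁶) · (u⁶v) by multiplying left to right and reducing via the relations at each step:
  (u⁶) · u⁶ = u¹²
  (u¹²) · v = u⁴v⁻¹

Answer: u⁴v⁻¹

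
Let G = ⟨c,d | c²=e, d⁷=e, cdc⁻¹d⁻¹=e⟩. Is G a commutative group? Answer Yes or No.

Each pair of generators commutes: c·d = cd = d·c. Since the generators pairwise commute, every element of G commutes with every other, so G is abelian.

Answer: Yes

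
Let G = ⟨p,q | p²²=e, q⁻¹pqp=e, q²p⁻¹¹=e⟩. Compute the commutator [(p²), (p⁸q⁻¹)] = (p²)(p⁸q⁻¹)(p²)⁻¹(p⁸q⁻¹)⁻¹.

[(p²), (p⁸q⁻¹)] = (p²)·(p⁸q⁻¹)·(p²)⁻¹·(p⁸q⁻¹)⁻¹.
  (p²) · (p⁸q⁻¹) = p¹⁰q⁻¹
  (p¹⁰q⁻¹) · (p²⁰) = pq
  (pq) · (p⁸q) = p⁴

Answer: p⁴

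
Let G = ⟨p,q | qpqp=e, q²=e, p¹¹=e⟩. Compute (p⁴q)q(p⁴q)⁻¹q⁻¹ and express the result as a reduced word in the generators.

[(p⁴q), q] = (p⁴q)·q·(p⁴q)⁻¹·q⁻¹.
  (p⁴q) · q = p⁴
  (p⁴) · (p⁴q) = p⁸q
  (p⁸q) · q = p⁸

Answer: p⁸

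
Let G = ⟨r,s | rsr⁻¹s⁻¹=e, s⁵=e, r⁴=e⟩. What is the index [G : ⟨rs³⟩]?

First find ord(rs³) by computing successive powers:
  (rs³)¹ = rs³, (rs³)² = r²s, (rs³)³ = r³s⁴, (rs³)⁴ = s², (rs³)⁵ = r, (rs³)⁶ = r²s³, (rs³)⁷ = r³s, (rs³)⁸ = s⁴, (rs³)⁹ = rs², (rs³)¹⁰ = r², (rs³)¹¹ = r³s³, (rs³)¹² = s, (rs³)¹³ = rs⁴, (rs³)¹⁴ = r²s², (rs³)¹⁵ = r³, (rs³)¹⁶ = s³, (rs³)¹⁷ = rs, (rs³)¹⁸ = r²s⁴, (rs³)¹⁹ = r³s², (rs³)²⁰ = e.
So |⟨rs³⟩| = ord(rs³) = 20. With |G| = 20, by Lagrange [G : ⟨rs³⟩] = 20/20 = 1.

Answer: 1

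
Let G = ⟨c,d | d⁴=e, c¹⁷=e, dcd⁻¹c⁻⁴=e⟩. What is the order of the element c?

Compute successive powers until reaching e:
  c¹ = c, c² = c², c³ = c³, c⁴ = c⁴, c⁵ = c⁵, c⁶ = c⁶, c⁷ = c⁷, c⁸ = c⁸, c⁹ = c⁹, c¹⁰ = c¹⁰, c¹¹ = c¹¹, c¹² = c¹², c¹³ = c¹³, c¹⁴ = c¹⁴, c¹⁵ = c¹⁵, c¹⁶ = c¹⁶, c¹⁷ = e.
The smallest positive k with cᵏ = e is 17.

Answer: 17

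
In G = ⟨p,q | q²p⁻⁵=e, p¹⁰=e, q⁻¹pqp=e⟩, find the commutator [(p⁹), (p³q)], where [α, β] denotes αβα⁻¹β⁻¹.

[(p⁹), (p³q)] = (p⁹)·(p³q)·(p⁹)⁻¹·(p³q)⁻¹.
  (p⁹) · (p³q) = p²q
  (p²q) · p = pq
  (pq) · (p³q⁻¹) = p⁸

Answer: p⁸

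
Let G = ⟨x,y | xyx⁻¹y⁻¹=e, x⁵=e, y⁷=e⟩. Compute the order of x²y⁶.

Compute successive powers until reaching e:
  (x²y⁶)¹ = x²y⁶, (x²y⁶)² = x⁴y⁵, (x²y⁶)³ = xy⁴, (x²y⁶)⁴ = x³y³, (x²y⁶)⁵ = y², (x²y⁶)⁶ = x²y, (x²y⁶)⁷ = x⁴, (x²y⁶)⁸ = xy⁶, (x²y⁶)⁹ = x³y⁵, (x²y⁶)¹⁰ = y⁴, (x²y⁶)¹¹ = x²y³, (x²y⁶)¹² = x⁴y², (x²y⁶)¹³ = xy, (x²y⁶)¹⁴ = x³, (x²y⁶)¹⁵ = y⁶, (x²y⁶)¹⁶ = x²y⁵, (x²y⁶)¹⁷ = x⁴y⁴, (x²y⁶)¹⁸ = xy³, (x²y⁶)¹⁹ = x³y², (x²y⁶)²⁰ = y, (x²y⁶)²¹ = x², (x²y⁶)²² = x⁴y⁶, (x²y⁶)²³ = xy⁵, (x²y⁶)²⁴ = x³y⁴, (x²y⁶)²⁵ = y³, (x²y⁶)²⁶ = x²y², (x²y⁶)²⁷ = x⁴y, (x²y⁶)²⁸ = x, (x²y⁶)²⁹ = x³y⁶, (x²y⁶)³⁰ = y⁵, (x²y⁶)³¹ = x²y⁴, (x²y⁶)³² = x⁴y³, (x²y⁶)³³ = xy², (x²y⁶)³⁴ = x³y, (x²y⁶)³⁵ = e.
The smallest positive k with (x²y⁶)ᵏ = e is 35.

Answer: 35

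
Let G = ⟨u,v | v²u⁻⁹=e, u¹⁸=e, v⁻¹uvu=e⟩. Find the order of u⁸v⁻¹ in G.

Compute successive powers until reaching e:
  (u⁸v⁻¹)¹ = u⁸v⁻¹, (u⁸v⁻¹)² = u⁹, (u⁸v⁻¹)³ = u⁸v, (u⁸v⁻¹)⁴ = e.
The smallest positive k with (u⁸v⁻¹)ᵏ = e is 4.

Answer: 4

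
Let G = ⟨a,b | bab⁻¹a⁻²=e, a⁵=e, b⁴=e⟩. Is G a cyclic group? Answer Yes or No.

Every cyclic group is abelian. But a·b = ab while b·a = a²b, so a·b ≠ b·a and G is not abelian. Hence G is not cyclic.

Answer: No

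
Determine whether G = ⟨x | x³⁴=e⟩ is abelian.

G has a single generator, so G is cyclic and hence abelian.

Answer: Yes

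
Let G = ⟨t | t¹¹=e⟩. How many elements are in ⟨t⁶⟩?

|⟨t⁶⟩| equals the order of t⁶. Compute successive powers until reaching e:
  (t⁶)¹ = t⁶, (t⁶)² = t, (t⁶)³ = t⁷, (t⁶)⁴ = t², (t⁶)⁵ = t⁸, (t⁶)⁶ = t³, (t⁶)⁷ = t⁹, (t⁶)⁸ = t⁴, (t⁶)⁹ = t¹⁰, (t⁶)¹⁰ = t⁵, (t⁶)¹¹ = e.
The smallest positive k with (t⁶)ᵏ = e is 11, so |⟨t⁶⟩| = 11.

Answer: 11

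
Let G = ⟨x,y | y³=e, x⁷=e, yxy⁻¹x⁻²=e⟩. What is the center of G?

An element z ∈ Z(G) iff z commutes with every generator.
For example e is central: e·x = x = x·e; e·y = y = y·e.
Whereas x ∉ Z(G) since x·y = xy ≠ x²y = y·x.
Checking each of the 21 elements this way gives Z(G) = {e}, of order 1.

Answer: {e}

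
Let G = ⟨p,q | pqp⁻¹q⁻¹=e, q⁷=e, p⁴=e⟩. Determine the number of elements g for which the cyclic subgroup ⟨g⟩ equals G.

G is cyclic of order 28. An element generates G iff its order is 28, and a cyclic group of order 28 has exactly φ(28) = 12 such elements.

Answer: 12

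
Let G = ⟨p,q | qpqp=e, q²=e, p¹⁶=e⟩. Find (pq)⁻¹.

The order of (pq) is 2 (smallest k with (pq)ᵏ = e), so (pq)⁻¹ = (pq)¹ = pq.
Check: (pq) · (pq) → (pq) · p = q;   q · q = e, giving e as required.

Answer: pq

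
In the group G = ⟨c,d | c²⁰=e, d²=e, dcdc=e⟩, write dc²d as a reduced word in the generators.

Multiply left to right, reducing at each step:
  d · c² = c¹⁸d
  (c¹⁸d) · d = c¹⁸

Answer: c¹⁸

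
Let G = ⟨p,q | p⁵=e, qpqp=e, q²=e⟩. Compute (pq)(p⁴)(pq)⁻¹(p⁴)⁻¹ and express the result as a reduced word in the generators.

[(pq), (p⁴)] = (pq)·(p⁴)·(pq)⁻¹·(p⁴)⁻¹.
  (pq) · (p⁴) = p²q
  (p²q) · (pq) = p
  p · p = p²

Answer: p²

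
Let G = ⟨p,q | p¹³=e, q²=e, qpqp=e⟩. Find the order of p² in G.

Compute successive powers until reaching e:
  (p²)¹ = p², (p²)² = p⁴, (p²)³ = p⁶, (p²)⁴ = p⁸, (p²)⁵ = p¹⁰, (p²)⁶ = p¹², (p²)⁷ = p, (p²)⁸ = p³, (p²)⁹ = p⁵, (p²)¹⁰ = p⁷, (p²)¹¹ = p⁹, (p²)¹² = p¹¹, (p²)¹³ = e.
The smallest positive k with (p²)ᵏ = e is 13.

Answer: 13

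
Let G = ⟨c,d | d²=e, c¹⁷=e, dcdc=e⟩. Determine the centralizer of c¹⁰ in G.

⟨c¹⁰⟩ ⊆ C_G(c¹⁰) since powers of c¹⁰ commute with c¹⁰; so |C_G(c¹⁰)| ≥ |⟨c¹⁰⟩| = 17.
By orbit–stabilizer, |C_G(c¹⁰)| = |G| / |conj. class of c¹⁰| = 34 / 2 = 17.
The 17 elements commuting with c¹⁰ are {e, c, c², c³, c⁴, c⁵, c⁶, c⁷, c⁸, c⁹, c¹⁰, c¹¹, c¹², c¹³, c¹⁴, c¹⁵, c¹⁶}.

Answer: {e, c, c², c³, c⁴, c⁵, c⁶, c⁷, c⁸, c⁹, c¹⁰, c¹¹, c¹², c¹³, c¹⁴, c¹⁵, c¹⁶}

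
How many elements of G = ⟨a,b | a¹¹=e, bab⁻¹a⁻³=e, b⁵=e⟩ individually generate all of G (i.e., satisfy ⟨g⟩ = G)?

⟨g⟩ = G would require ord(g) = |G| = 55, but the maximum element order in G is 11 < 55. So G is not cyclic and no single element generates it: the count is 0.

Answer: 0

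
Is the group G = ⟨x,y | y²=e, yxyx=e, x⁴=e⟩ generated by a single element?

Every cyclic group is abelian. But x·y = xy while y·x = x³y, so x·y ≠ y·x and G is not abelian. Hence G is not cyclic.

Answer: No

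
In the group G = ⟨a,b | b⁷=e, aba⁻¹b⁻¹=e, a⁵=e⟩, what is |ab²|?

Compute successive powers until reaching e:
  (ab²)¹ = ab², (ab²)² = a²b⁴, (ab²)³ = a³b⁶, (ab²)⁴ = a⁴b, (ab²)⁵ = b³, (ab²)⁶ = ab⁵, (ab²)⁷ = a², (ab²)⁸ = a³b², (ab²)⁹ = a⁴b⁴, (ab²)¹⁰ = b⁶, (ab²)¹¹ = ab, (ab²)¹² = a²b³, (ab²)¹³ = a³b⁵, (ab²)¹⁴ = a⁴, (ab²)¹⁵ = b², (ab²)¹⁶ = ab⁴, (ab²)¹⁷ = a²b⁶, (ab²)¹⁸ = a³b, (ab²)¹⁹ = a⁴b³, (ab²)²⁰ = b⁵, (ab²)²¹ = a, (ab²)²² = a²b², (ab²)²³ = a³b⁴, (ab²)²⁴ = a⁴b⁶, (ab²)²⁵ = b, (ab²)²⁶ = ab³, (ab²)²⁷ = a²b⁵, (ab²)²⁸ = a³, (ab²)²⁹ = a⁴b², (ab²)³⁰ = b⁴, (ab²)³¹ = ab⁶, (ab²)³² = a²b, (ab²)³³ = a³b³, (ab²)³⁴ = a⁴b⁵, (ab²)³⁵ = e.
The smallest positive k with (ab²)ᵏ = e is 35.

Answer: 35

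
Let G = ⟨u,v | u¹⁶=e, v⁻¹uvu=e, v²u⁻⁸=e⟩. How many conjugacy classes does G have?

The conjugacy classes (representative and size) are:
  [e] (size 1), [u] (size 2), [u¹⁴] (size 2), [u³] (size 2), [u¹²] (size 2), [u⁵] (size 2), [u¹⁰] (size 2), [u⁷] (size 2), [u⁸] (size 1), [u⁶v] (size 8), [u³v⁻¹] (size 8).
Class equation: 1 + 2 + 2 + 2 + 2 + 2 + 2 + 2 + 1 + 8 + 8 = 32 = |G|. So G has 11 conjugacy classes.

Answer: 11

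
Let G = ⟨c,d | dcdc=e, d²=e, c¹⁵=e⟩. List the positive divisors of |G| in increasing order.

|G| = 30 = 2 · 3 · 5. By Lagrange's theorem the order of any subgroup divides 30; the divisors of 30 are 1, 2, 3, 5, 6, 10, 15, 30.

Answer: 1, 2, 3, 5, 6, 10, 15, 30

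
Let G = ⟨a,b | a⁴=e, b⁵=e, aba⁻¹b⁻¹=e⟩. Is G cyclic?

|G| = 20. The element ab has order 20 (its powers give 20 distinct elements), so ⟨ab⟩ = G and G is cyclic.

Answer: Yes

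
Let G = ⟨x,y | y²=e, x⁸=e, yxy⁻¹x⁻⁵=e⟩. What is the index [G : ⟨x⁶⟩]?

First find ord(x⁶) by computing successive powers:
  (x⁶)¹ = x⁶, (x⁶)² = x⁴, (x⁶)³ = x², (x⁶)⁴ = e.
So |⟨x⁶⟩| = ord(x⁶) = 4. With |G| = 16, by Lagrange [G : ⟨x⁶⟩] = 16/4 = 4.

Answer: 4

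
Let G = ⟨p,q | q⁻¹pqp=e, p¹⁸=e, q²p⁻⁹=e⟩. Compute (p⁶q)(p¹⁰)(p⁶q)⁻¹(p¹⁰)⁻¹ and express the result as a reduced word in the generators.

[(p⁶q), (p¹⁰)] = (p⁶q)·(p¹⁰)·(p⁶q)⁻¹·(p¹⁰)⁻¹.
  (p⁶q) · (p¹⁰) = p⁵q⁻¹
  (p⁵q⁻¹) · (p⁶q⁻¹) = p⁸
  (p⁸) · (p⁸) = p¹⁶

Answer: p¹⁶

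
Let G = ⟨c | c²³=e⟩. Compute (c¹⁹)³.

Compute successive powers of (c¹⁹), reducing at each step:
  (c¹⁹)²: (c¹⁹) · c¹⁹ = c¹⁵
  (c¹⁹)³: (c¹⁵) · c¹⁹ = c¹¹

Answer: c¹¹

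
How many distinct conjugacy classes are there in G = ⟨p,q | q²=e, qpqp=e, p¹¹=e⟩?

The conjugacy classes (representative and size) are:
  [e] (size 1), [p¹⁰] (size 2), [p²] (size 2), [p³] (size 2), [p⁷] (size 2), [p⁶] (size 2), [p²q] (size 11).
Class equation: 1 + 2 + 2 + 2 + 2 + 2 + 11 = 22 = |G|. So G has 7 conjugacy classes.

Answer: 7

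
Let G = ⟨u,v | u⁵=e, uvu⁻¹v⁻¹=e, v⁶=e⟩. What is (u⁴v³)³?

Compute successive powers of (u⁴v³), reducing at each step:
  (u⁴v³)²: (u⁴v³) · u⁴ = u³v³;   (u³v³) · v³ = u³
  (u⁴v³)³: (u³) · u⁴ = u²;   (u²) · v³ = u²v³

Answer: u²v³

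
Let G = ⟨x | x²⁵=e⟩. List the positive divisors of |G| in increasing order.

|G| = 25 = 5². By Lagrange's theorem the order of any subgroup divides 25; the divisors of 25 are 1, 5, 25.

Answer: 1, 5, 25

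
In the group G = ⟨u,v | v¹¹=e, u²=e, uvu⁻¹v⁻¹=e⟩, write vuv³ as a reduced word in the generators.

Multiply left to right, reducing at each step:
  v · u = uv
  (uv) · v³ = uv⁴

Answer: uv⁴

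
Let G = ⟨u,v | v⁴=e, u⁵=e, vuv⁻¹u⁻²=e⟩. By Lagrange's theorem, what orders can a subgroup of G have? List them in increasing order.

|G| = 20 = 2² · 5. By Lagrange's theorem the order of any subgroup divides 20; the divisors of 20 are 1, 2, 4, 5, 10, 20.

Answer: 1, 2, 4, 5, 10, 20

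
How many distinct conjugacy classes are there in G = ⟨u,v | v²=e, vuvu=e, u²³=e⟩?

The conjugacy classes (representative and size) are:
  [e] (size 1), [u] (size 2), [u²¹] (size 2), [u²⁰] (size 2), [u⁴] (size 2), [u¹⁸] (size 2), [u⁶] (size 2), [u¹⁶] (size 2), [u⁸] (size 2), [u⁹] (size 2), [u¹⁰] (size 2), [u¹²] (size 2), [u¹⁸v] (size 23).
Class equation: 1 + 2 + 2 + 2 + 2 + 2 + 2 + 2 + 2 + 2 + 2 + 2 + 23 = 46 = |G|. So G has 13 conjugacy classes.

Answer: 13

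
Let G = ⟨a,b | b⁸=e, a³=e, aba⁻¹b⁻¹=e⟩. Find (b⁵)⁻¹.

The order of (b⁵) is 8 (smallest k with (b⁵)ᵏ = e), so (b⁵)⁻¹ = (b⁵)⁷ = b³.
Check: (b⁵) · (b³) → (b⁵) · b³ = e, giving e as required.

Answer: b³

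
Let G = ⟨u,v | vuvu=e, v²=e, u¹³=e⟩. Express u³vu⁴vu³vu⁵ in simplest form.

Multiply left to right, reducing at each step:
  (u³) · v = u³v
  (u³v) · u⁴ = u¹²v
  (u¹²v) · v = u¹²
  (u¹²) · u³ = u²
  (u²) · v = u²v
  (u²v) · u⁵ = u¹⁰v

Answer: u¹⁰v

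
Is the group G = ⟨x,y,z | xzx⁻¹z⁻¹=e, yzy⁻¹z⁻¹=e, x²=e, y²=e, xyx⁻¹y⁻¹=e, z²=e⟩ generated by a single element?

|G| = 8, but the maximum element order in G is 2 < 8. No single element generates all of G, so G is not cyclic.

Answer: No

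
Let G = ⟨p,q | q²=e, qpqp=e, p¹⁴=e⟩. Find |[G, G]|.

G' = [G, G] is generated by all commutators. The generator-pair commutators are: [p, q] = p².
The subgroup they normally generate is {e, p², p⁴, p⁶, p⁸, p¹⁰, p¹²}, of order 7.
Check: |G/G'| = 28/7 = 4 is the order of the abelianisation.

Answer: 7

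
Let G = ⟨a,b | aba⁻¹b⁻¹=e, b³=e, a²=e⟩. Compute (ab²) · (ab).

Compute (ab²) · (ab) by multiplying left to right and reducing via the relations at each step:
  (ab²) · a = b²
  (b²) · b = e

Answer: e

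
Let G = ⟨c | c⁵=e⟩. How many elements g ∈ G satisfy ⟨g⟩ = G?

G is cyclic of order 5. An element generates G iff its order is 5, and a cyclic group of order 5 has exactly φ(5) = 4 such elements.

Answer: 4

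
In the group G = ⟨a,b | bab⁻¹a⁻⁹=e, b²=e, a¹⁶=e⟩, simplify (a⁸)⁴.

Compute successive powers of (a⁸), reducing at each step:
  (a⁸)²: (a⁸) · a⁸ = e
  (a⁸)³: e · a⁸ = a⁸
  (a⁸)⁴: (a⁸) · a⁸ = e

Answer: e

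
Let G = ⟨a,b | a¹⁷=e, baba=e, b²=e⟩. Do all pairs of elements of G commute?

a·b = ab but b·a = a¹⁶b, so a·b ≠ b·a and G is not abelian.

Answer: No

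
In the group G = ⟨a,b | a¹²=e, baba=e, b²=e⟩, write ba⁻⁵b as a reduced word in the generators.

Multiply left to right, reducing at each step:
  b · a⁻⁵ = a⁵b
  (a⁵b) · b = a⁵

Answer: a⁵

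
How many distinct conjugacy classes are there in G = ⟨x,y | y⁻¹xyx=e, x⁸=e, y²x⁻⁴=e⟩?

The conjugacy classes (representative and size) are:
  [e] (size 1), [x⁷] (size 2), [x⁶] (size 2), [x³] (size 2), [x⁴] (size 1), [x²y⁻¹] (size 4), [x³y⁻¹] (size 4).
Class equation: 1 + 2 + 2 + 2 + 1 + 4 + 4 = 16 = |G|. So G has 7 conjugacy classes.

Answer: 7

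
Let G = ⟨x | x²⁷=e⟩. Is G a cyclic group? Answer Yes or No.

|G| = 27. The element x has order 27 (its powers give 27 distinct elements), so ⟨x⟩ = G and G is cyclic.

Answer: Yes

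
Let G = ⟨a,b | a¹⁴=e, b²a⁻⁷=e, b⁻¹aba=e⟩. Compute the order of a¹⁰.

Compute successive powers until reaching e:
  (a¹⁰)¹ = a¹⁰, (a¹⁰)² = a⁶, (a¹⁰)³ = a², (a¹⁰)⁴ = a¹², (a¹⁰)⁵ = a⁸, (a¹⁰)⁶ = a⁴, (a¹⁰)⁷ = e.
The smallest positive k with (a¹⁰)ᵏ = e is 7.

Answer: 7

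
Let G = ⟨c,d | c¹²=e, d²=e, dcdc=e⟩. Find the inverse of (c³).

The order of (c³) is 4 (smallest k with (c³)ᵏ = e), so (c³)⁻¹ = (c³)³ = c⁹.
Check: (c³) · (c⁹) → (c³) · c⁹ = e, giving e as required.

Answer: c⁹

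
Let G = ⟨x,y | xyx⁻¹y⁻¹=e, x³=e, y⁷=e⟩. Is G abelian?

Each pair of generators commutes: x·y = xy = y·x. Since the generators pairwise commute, every element of G commutes with every other, so G is abelian.

Answer: Yes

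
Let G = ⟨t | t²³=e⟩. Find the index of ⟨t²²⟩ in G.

First find ord(t²²) by computing successive powers:
  (t²²)¹ = t²², (t²²)² = t²¹, (t²²)³ = t²⁰, (t²²)⁴ = t¹⁹, (t²²)⁵ = t¹⁸, (t²²)⁶ = t¹⁷, (t²²)⁷ = t¹⁶, (t²²)⁸ = t¹⁵, (t²²)⁹ = t¹⁴, (t²²)¹⁰ = t¹³, (t²²)¹¹ = t¹², (t²²)¹² = t¹¹, (t²²)¹³ = t¹⁰, (t²²)¹⁴ = t⁹, (t²²)¹⁵ = t⁸, (t²²)¹⁶ = t⁷, (t²²)¹⁷ = t⁶, (t²²)¹⁸ = t⁵, (t²²)¹⁹ = t⁴, (t²²)²⁰ = t³, (t²²)²¹ = t², (t²²)²² = t, (t²²)²³ = e.
So |⟨t²²⟩| = ord(t²²) = 23. With |G| = 23, by Lagrange [G : ⟨t²²⟩] = 23/23 = 1.

Answer: 1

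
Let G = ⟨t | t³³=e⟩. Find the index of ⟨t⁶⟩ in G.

First find ord(t⁶) by computing successive powers:
  (t⁶)¹ = t⁶, (t⁶)² = t¹², (t⁶)³ = t¹⁸, (t⁶)⁴ = t²⁴, (t⁶)⁵ = t³⁰, (t⁶)⁶ = t³, (t⁶)⁷ = t⁹, (t⁶)⁸ = t¹⁵, (t⁶)⁹ = t²¹, (t⁶)¹⁰ = t²⁷, (t⁶)¹¹ = e.
So |⟨t⁶⟩| = ord(t⁶) = 11. With |G| = 33, by Lagrange [G : ⟨t⁶⟩] = 33/11 = 3.

Answer: 3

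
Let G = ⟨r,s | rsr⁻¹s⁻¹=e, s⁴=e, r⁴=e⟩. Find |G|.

Enumerate words in the generators, reducing via the relations: the distinct elements are
  {e, r, s, rs, r², r³, s², s³, rs², rs³, r²s, r³s, r²s², r²s³, r³s², r³s³}.
No further products give new elements, so |G| = 16.

Answer: 16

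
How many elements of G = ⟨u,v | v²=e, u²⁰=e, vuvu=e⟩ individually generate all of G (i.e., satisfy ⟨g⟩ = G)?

⟨g⟩ = G would require ord(g) = |G| = 40, but the maximum element order in G is 20 < 40. So G is not cyclic and no single element generates it: the count is 0.

Answer: 0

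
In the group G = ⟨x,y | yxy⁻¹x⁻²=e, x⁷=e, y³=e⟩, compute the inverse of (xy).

The order of (xy) is 3 (smallest k with (xy)ᵏ = e), so (xy)⁻¹ = (xy)² = x³y².
Check: (xy) · (x³y²) → (xy) · x³ = y;   y · y² = e, giving e as required.

Answer: x³y²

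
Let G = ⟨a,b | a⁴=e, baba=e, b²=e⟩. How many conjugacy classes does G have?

The conjugacy classes (representative and size) are:
  [e] (size 1), [a] (size 2), [a²] (size 1), [a²b] (size 2), [a³b] (size 2).
Class equation: 1 + 2 + 1 + 2 + 2 = 8 = |G|. So G has 5 conjugacy classes.

Answer: 5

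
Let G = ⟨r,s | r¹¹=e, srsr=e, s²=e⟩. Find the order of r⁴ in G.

Compute successive powers until reaching e:
  (r⁴)¹ = r⁴, (r⁴)² = r⁸, (r⁴)³ = r, (r⁴)⁴ = r⁵, (r⁴)⁵ = r⁹, (r⁴)⁶ = r², (r⁴)⁷ = r⁶, (r⁴)⁸ = r¹⁰, (r⁴)⁹ = r³, (r⁴)¹⁰ = r⁷, (r⁴)¹¹ = e.
The smallest positive k with (r⁴)ᵏ = e is 11.

Answer: 11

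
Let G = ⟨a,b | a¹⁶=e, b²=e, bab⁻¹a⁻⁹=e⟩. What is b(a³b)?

Compute b · (a³b) by multiplying left to right and reducing via the relations at each step:
  b · a³ = a¹¹b
  (a¹¹b) · b = a¹¹

Answer: a¹¹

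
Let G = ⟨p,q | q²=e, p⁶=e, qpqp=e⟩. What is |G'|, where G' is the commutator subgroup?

G' = [G, G] is generated by all commutators. The generator-pair commutators are: [p, q] = p².
The subgroup they normally generate is {e, p², p⁴}, of order 3.
Check: |G/G'| = 12/3 = 4 is the order of the abelianisation.

Answer: 3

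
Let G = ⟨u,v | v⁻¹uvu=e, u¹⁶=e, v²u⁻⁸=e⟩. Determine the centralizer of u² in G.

⟨u²⟩ ⊆ C_G(u²) since powers of u² commute with u²; so |C_G(u²)| ≥ |⟨u²⟩| = 8.
By orbit–stabilizer, |C_G(u²)| = |G| / |conj. class of u²| = 32 / 2 = 16.
The 16 elements commuting with u² are {e, u, u², u³, u⁴, u⁵, u⁶, u⁷, u⁸, u⁹, u¹⁰, u¹¹, u¹², u¹³, u¹⁴, u¹⁵}.

Answer: {e, u, u², u³, u⁴, u⁵, u⁶, u⁷, u⁸, u⁹, u¹⁰, u¹¹, u¹², u¹³, u¹⁴, u¹⁵}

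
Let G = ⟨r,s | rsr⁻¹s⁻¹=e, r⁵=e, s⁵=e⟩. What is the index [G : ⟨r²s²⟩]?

First find ord(r²s²) by computing successive powers:
  (r²s²)¹ = r²s², (r²s²)² = r⁴s⁴, (r²s²)³ = rs, (r²s²)⁴ = r³s³, (r²s²)⁵ = e.
So |⟨r²s²⟩| = ord(r²s²) = 5. With |G| = 25, by Lagrange [G : ⟨r²s²⟩] = 25/5 = 5.

Answer: 5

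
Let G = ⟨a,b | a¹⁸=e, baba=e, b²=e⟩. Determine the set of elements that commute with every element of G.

An element z ∈ Z(G) iff z commutes with every generator.
For example a⁹ is central: (a⁹)·a = a¹⁰ = a·(a⁹); (a⁹)·b = a⁹b = b·(a⁹).
Whereas a ∉ Z(G) since a·b = ab ≠ a¹⁷b = b·a.
Checking each of the 36 elements this way gives Z(G) = {e, a⁹}, of order 2.

Answer: {e, a⁹}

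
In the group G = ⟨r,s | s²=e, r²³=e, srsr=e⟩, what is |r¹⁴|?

Compute successive powers until reaching e:
  (r¹⁴)¹ = r¹⁴, (r¹⁴)² = r⁵, (r¹⁴)³ = r¹⁹, (r¹⁴)⁴ = r¹⁰, (r¹⁴)⁵ = r, (r¹⁴)⁶ = r¹⁵, (r¹⁴)⁷ = r⁶, (r¹⁴)⁸ = r²⁰, (r¹⁴)⁹ = r¹¹, (r¹⁴)¹⁰ = r², (r¹⁴)¹¹ = r¹⁶, (r¹⁴)¹² = r⁷, (r¹⁴)¹³ = r²¹, (r¹⁴)¹⁴ = r¹², (r¹⁴)¹⁵ = r³, (r¹⁴)¹⁶ = r¹⁷, (r¹⁴)¹⁷ = r⁸, (r¹⁴)¹⁸ = r²², (r¹⁴)¹⁹ = r¹³, (r¹⁴)²⁰ = r⁴, (r¹⁴)²¹ = r¹⁸, (r¹⁴)²² = r⁹, (r¹⁴)²³ = e.
The smallest positive k with (r¹⁴)ᵏ = e is 23.

Answer: 23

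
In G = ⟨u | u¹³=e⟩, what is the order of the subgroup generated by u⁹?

|⟨u⁹⟩| equals the order of u⁹. Compute successive powers until reaching e:
  (u⁹)¹ = u⁹, (u⁹)² = u⁵, (u⁹)³ = u, (u⁹)⁴ = u¹⁰, (u⁹)⁵ = u⁶, (u⁹)⁶ = u², (u⁹)⁷ = u¹¹, (u⁹)⁸ = u⁷, (u⁹)⁹ = u³, (u⁹)¹⁰ = u¹², (u⁹)¹¹ = u⁸, (u⁹)¹² = u⁴, (u⁹)¹³ = e.
The smallest positive k with (u⁹)ᵏ = e is 13, so |⟨u⁹⟩| = 13.

Answer: 13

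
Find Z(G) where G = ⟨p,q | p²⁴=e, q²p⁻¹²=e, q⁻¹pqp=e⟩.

An element z ∈ Z(G) iff z commutes with every generator.
For example p¹² is central: (p¹²)·p = p¹³ = p·(p¹²); (p¹²)·q = q⁻¹ = q·(p¹²).
Whereas p ∉ Z(G) since p·q = pq ≠ p¹¹q⁻¹ = q·p.
Checking each of the 48 elements this way gives Z(G) = {e, p¹²}, of order 2.

Answer: {e, p¹²}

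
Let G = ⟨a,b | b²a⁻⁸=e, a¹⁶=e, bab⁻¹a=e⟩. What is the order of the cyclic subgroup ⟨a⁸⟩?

|⟨a⁸⟩| equals the order of a⁸. Compute successive powers until reaching e:
  (a⁸)¹ = a⁸, (a⁸)² = e.
The smallest positive k with (a⁸)ᵏ = e is 2, so |⟨a⁸⟩| = 2.

Answer: 2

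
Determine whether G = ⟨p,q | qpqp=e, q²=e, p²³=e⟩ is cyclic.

Every cyclic group is abelian. But p·q = pq while q·p = p²²q, so p·q ≠ q·p and G is not abelian. Hence G is not cyclic.

Answer: No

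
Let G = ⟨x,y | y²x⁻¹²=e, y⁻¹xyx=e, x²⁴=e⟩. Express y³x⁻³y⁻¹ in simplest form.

Multiply left to right, reducing at each step:
  (y⁻¹) · x⁻³ = x³y⁻¹
  (x³y⁻¹) · y⁻¹ = x¹⁵

Answer: x¹⁵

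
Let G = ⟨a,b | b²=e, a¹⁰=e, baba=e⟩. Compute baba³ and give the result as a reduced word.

Multiply left to right, reducing at each step:
  b · a = a⁹b
  (a⁹b) · b = a⁹
  (a⁹) · a³ = a²

Answer: a²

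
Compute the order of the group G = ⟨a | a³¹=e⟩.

G is generated by a single element, so G is cyclic. The relator gives a³¹ = e and no smaller power is forced to be e, so the 31 powers {a, e, a², a³, a⁴, a⁵, a⁶, a⁷, a⁸, a⁹, a²², a²³, a²¹, a²⁰, a²⁴, a²⁵, a²⁶, a²⁷, a²⁸, a²⁹, a³⁰, a¹², a¹³, a¹¹, a¹⁰, a¹⁴, a¹⁵, a¹⁶, a¹⁷, a¹⁸, a¹⁹} are distinct. Hence |G| = 31.

Answer: 31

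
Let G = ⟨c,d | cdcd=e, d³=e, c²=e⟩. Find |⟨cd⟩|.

|⟨cd⟩| equals the order of cd. Compute successive powers until reaching e:
  (cd)¹ = cd, (cd)² = e.
The smallest positive k with (cd)ᵏ = e is 2, so |⟨cd⟩| = 2.

Answer: 2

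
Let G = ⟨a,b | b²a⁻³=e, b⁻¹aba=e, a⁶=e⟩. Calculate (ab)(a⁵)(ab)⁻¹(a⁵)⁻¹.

[(ab), (a⁵)] = (ab)·(a⁵)·(ab)⁻¹·(a⁵)⁻¹.
  (ab) · (a⁵) = a²b
  (a²b) · (ab⁻¹) = a
  a · a = a²

Answer: a²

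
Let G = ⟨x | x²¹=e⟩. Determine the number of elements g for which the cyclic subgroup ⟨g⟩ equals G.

G is cyclic of order 21. An element generates G iff its order is 21, and a cyclic group of order 21 has exactly φ(21) = 12 such elements.

Answer: 12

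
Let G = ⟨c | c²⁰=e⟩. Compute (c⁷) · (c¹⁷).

Compute (c⁷) · (c¹⁷) by multiplying left to right and reducing via the relations at each step:
  (c⁷) · c¹⁷ = c⁴

Answer: c⁴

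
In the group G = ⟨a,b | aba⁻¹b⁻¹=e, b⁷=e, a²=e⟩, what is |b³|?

Compute successive powers until reaching e:
  (b³)¹ = b³, (b³)² = b⁶, (b³)³ = b², (b³)⁴ = b⁵, (b³)⁵ = b, (b³)⁶ = b⁴, (b³)⁷ = e.
The smallest positive k with (b³)ᵏ = e is 7.

Answer: 7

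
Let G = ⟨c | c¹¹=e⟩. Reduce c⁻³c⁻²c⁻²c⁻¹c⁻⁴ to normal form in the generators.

Multiply left to right, reducing at each step:
  (c⁸) · c⁻² = c⁶
  (c⁶) · c⁻² = c⁴
  (c⁴) · c⁻¹ = c³
  (c³) · c⁻⁴ = c¹⁰

Answer: c¹⁰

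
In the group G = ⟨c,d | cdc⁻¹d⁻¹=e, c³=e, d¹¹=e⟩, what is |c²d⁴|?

Compute successive powers until reaching e:
  (c²d⁴)¹ = c²d⁴, (c²d⁴)² = cd⁸, (c²d⁴)³ = d, (c²d⁴)⁴ = c²d⁵, (c²d⁴)⁵ = cd⁹, (c²d⁴)⁶ = d², (c²d⁴)⁷ = c²d⁶, (c²d⁴)⁸ = cd¹⁰, (c²d⁴)⁹ = d³, (c²d⁴)¹⁰ = c²d⁷, (c²d⁴)¹¹ = c, (c²d⁴)¹² = d⁴, (c²d⁴)¹³ = c²d⁸, (c²d⁴)¹⁴ = cd, (c²d⁴)¹⁵ = d⁵, (c²d⁴)¹⁶ = c²d⁹, (c²d⁴)¹⁷ = cd², (c²d⁴)¹⁸ = d⁶, (c²d⁴)¹⁹ = c²d¹⁰, (c²d⁴)²⁰ = cd³, (c²d⁴)²¹ = d⁷, (c²d⁴)²² = c², (c²d⁴)²³ = cd⁴, (c²d⁴)²⁴ = d⁸, (c²d⁴)²⁵ = c²d, (c²d⁴)²⁶ = cd⁵, (c²d⁴)²⁷ = d⁹, (c²d⁴)²⁸ = c²d², (c²d⁴)²⁹ = cd⁶, (c²d⁴)³⁰ = d¹⁰, (c²d⁴)³¹ = c²d³, (c²d⁴)³² = cd⁷, (c²d⁴)³³ = e.
The smallest positive k with (c²d⁴)ᵏ = e is 33.

Answer: 33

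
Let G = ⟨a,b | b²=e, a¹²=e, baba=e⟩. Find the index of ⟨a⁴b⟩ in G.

First find ord(a⁴b) by computing successive powers:
  (a⁴b)¹ = a⁴b, (a⁴b)² = e.
So |⟨a⁴b⟩| = ord(a⁴b) = 2. With |G| = 24, by Lagrange [G : ⟨a⁴b⟩] = 24/2 = 12.

Answer: 12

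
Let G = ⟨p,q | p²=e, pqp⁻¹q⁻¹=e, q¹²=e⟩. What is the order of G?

Enumerate words in the generators, reducing via the relations: the distinct elements are
  {e, p, q, pq, q², q³, q⁴, q⁵, q⁶, q⁷, q⁸, q⁹, pq², pq³, pq⁴, pq⁵, pq⁶, pq⁷, pq⁸, pq⁹, q¹¹, q¹⁰, pq¹¹, pq¹⁰}.
No further products give new elements, so |G| = 24.

Answer: 24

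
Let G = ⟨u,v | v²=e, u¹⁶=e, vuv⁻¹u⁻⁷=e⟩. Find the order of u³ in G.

Compute successive powers until reaching e:
  (u³)¹ = u³, (u³)² = u⁶, (u³)³ = u⁹, (u³)⁴ = u¹², (u³)⁵ = u¹⁵, (u³)⁶ = u², (u³)⁷ = u⁵, (u³)⁸ = u⁸, (u³)⁹ = u¹¹, (u³)¹⁰ = u¹⁴, (u³)¹¹ = u, (u³)¹² = u⁴, (u³)¹³ = u⁷, (u³)¹⁴ = u¹⁰, (u³)¹⁵ = u¹³, (u³)¹⁶ = e.
The smallest positive k with (u³)ᵏ = e is 16.

Answer: 16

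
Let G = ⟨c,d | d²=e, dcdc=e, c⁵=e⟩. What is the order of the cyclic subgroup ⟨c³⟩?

|⟨c³⟩| equals the order of c³. Compute successive powers until reaching e:
  (c³)¹ = c³, (c³)² = c, (c³)³ = c⁴, (c³)⁴ = c², (c³)⁵ = e.
The smallest positive k with (c³)ᵏ = e is 5, so |⟨c³⟩| = 5.

Answer: 5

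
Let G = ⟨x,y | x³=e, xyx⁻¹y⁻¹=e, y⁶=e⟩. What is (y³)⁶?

Compute successive powers of (y³), reducing at each step:
  (y³)²: (y³) · y³ = e
  (y³)³: e · y³ = y³
  (y³)⁴: (y³) · y³ = e
  (y³)⁵: e · y³ = y³
  (y³)⁶: (y³) · y³ = e

Answer: e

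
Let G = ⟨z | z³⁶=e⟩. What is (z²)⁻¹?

The order of (z²) is 18 (smallest k with (z²)ᵏ = e), so (z²)⁻¹ = (z²)¹⁷ = z³⁴.
Check: (z²) · (z³⁴) → (z²) · z³⁴ = e, giving e as required.

Answer: z³⁴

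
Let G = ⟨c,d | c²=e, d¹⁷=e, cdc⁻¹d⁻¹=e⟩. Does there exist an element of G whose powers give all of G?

|G| = 34. The element cd has order 34 (its powers give 34 distinct elements), so ⟨cd⟩ = G and G is cyclic.

Answer: Yes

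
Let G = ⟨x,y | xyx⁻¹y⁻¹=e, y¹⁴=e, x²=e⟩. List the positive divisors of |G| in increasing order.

|G| = 28 = 2² · 7. By Lagrange's theorem the order of any subgroup divides 28; the divisors of 28 are 1, 2, 4, 7, 14, 28.

Answer: 1, 2, 4, 7, 14, 28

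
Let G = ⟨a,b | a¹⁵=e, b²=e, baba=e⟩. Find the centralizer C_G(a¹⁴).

⟨a¹⁴⟩ ⊆ C_G(a¹⁴) since powers of a¹⁴ commute with a¹⁴; so |C_G(a¹⁴)| ≥ |⟨a¹⁴⟩| = 15.
By orbit–stabilizer, |C_G(a¹⁴)| = |G| / |conj. class of a¹⁴| = 30 / 2 = 15.
The 15 elements commuting with a¹⁴ are {e, a, a², a³, a⁴, a⁵, a⁶, a⁷, a⁸, a⁹, a¹⁰, a¹¹, a¹², a¹³, a¹⁴}.

Answer: {e, a, a², a³, a⁴, a⁵, a⁶, a⁷, a⁸, a⁹, a¹⁰, a¹¹, a¹², a¹³, a¹⁴}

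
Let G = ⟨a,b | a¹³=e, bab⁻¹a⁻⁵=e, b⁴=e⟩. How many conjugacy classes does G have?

The conjugacy classes (representative and size) are:
  [e] (size 1), [a] (size 4), [a²] (size 4), [a⁹] (size 4), [a¹²b] (size 13), [a⁴b²] (size 13), [a¹²b³] (size 13).
Class equation: 1 + 4 + 4 + 4 + 13 + 13 + 13 = 52 = |G|. So G has 7 conjugacy classes.

Answer: 7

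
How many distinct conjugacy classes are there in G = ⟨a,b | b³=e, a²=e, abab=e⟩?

The conjugacy classes (representative and size) are:
  [e] (size 1), [ab²] (size 3), [b²] (size 2).
Class equation: 1 + 3 + 2 = 6 = |G|. So G has 3 conjugacy classes.

Answer: 3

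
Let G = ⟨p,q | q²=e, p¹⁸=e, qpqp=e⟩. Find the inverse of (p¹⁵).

The order of (p¹⁵) is 6 (smallest k with (p¹⁵)ᵏ = e), so (p¹⁵)⁻¹ = (p¹⁵)⁵ = p³.
Check: (p¹⁵) · (p³) → (p¹⁵) · p³ = e, giving e as required.

Answer: p³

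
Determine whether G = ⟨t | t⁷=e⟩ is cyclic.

|G| = 7. The element t has order 7 (its powers give 7 distinct elements), so ⟨t⟩ = G and G is cyclic.

Answer: Yes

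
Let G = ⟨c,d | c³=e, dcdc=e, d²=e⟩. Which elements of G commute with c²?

⟨c²⟩ ⊆ C_G(c²) since powers of c² commute with c²; so |C_G(c²)| ≥ |⟨c²⟩| = 3.
By orbit–stabilizer, |C_G(c²)| = |G| / |conj. class of c²| = 6 / 2 = 3.
The 3 elements commuting with c² are {e, c, c²}.

Answer: {e, c, c²}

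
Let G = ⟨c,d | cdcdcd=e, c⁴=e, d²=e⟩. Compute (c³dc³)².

Compute successive powers of (c³dc³), reducing at each step:
  (c³dc³)²: (c³dc³) · c³ = c³dc²;   (c³dc²) · d = c³dc²d;   (c³dc²d) · c³ = dc²d

Answer: dc²d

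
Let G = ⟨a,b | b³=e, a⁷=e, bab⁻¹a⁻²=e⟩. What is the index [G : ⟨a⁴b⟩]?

First find ord(a⁴b) by computing successive powers:
  (a⁴b)¹ = a⁴b, (a⁴b)² = a⁵b², (a⁴b)³ = e.
So |⟨a⁴b⟩| = ord(a⁴b) = 3. With |G| = 21, by Lagrange [G : ⟨a⁴b⟩] = 21/3 = 7.

Answer: 7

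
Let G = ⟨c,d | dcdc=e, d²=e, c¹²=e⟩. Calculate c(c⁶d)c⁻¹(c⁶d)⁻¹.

[c, (c⁶d)] = c·(c⁶d)·c⁻¹·(c⁶d)⁻¹.
  c · (c⁶d) = c⁷d
  (c⁷d) · (c¹¹) = c⁸d
  (c⁸d) · (c⁶d) = c²

Answer: c²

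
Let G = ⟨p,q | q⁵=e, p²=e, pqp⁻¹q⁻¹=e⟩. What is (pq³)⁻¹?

The order of (pq³) is 10 (smallest k with (pq³)ᵏ = e), so (pq³)⁻¹ = (pq³)⁹ = pq².
Check: (pq³) · (pq²) → (pq³) · p = q³;   (q³) · q² = e, giving e as required.

Answer: pq²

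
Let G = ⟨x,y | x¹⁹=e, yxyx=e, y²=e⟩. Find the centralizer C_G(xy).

⟨xy⟩ ⊆ C_G(xy) since powers of xy commute with xy; so |C_G(xy)| ≥ |⟨xy⟩| = 2.
By orbit–stabilizer, |C_G(xy)| = |G| / |conj. class of xy| = 38 / 19 = 2.
The 2 elements commuting with xy are {e, xy}.

Answer: {e, xy}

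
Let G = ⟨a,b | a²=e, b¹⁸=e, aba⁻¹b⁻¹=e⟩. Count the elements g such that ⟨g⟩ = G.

⟨g⟩ = G would require ord(g) = |G| = 36, but the maximum element order in G is 18 < 36. So G is not cyclic and no single element generates it: the count is 0.

Answer: 0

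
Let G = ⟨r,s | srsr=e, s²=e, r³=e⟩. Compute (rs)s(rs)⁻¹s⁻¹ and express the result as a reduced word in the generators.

[(rs), s] = (rs)·s·(rs)⁻¹·s⁻¹.
  (rs) · s = r
  r · (rs) = r²s
  (r²s) · s = r²

Answer: r²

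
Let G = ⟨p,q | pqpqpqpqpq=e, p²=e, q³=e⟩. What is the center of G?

An element z ∈ Z(G) iff z commutes with every generator.
For example e is central: e·p = p = p·e; e·q = q = q·e.
Whereas p ∉ Z(G) since p·q = pq ≠ qp = q·p.
Checking each of the 60 elements this way gives Z(G) = {e}, of order 1.

Answer: {e}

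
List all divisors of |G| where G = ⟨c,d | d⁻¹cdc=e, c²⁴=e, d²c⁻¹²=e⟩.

|G| = 48 = 2⁴ · 3. By Lagrange's theorem the order of any subgroup divides 48; the divisors of 48 are 1, 2, 3, 4, 6, 8, 12, 16, 24, 48.

Answer: 1, 2, 3, 4, 6, 8, 12, 16, 24, 48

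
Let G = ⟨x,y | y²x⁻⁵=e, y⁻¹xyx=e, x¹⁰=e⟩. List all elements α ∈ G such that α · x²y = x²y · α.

⟨x²y⟩ ⊆ C_G(x²y) since powers of x²y commute with x²y; so |C_G(x²y)| ≥ |⟨x²y⟩| = 4.
By orbit–stabilizer, |C_G(x²y)| = |G| / |conj. class of x²y| = 20 / 5 = 4.
The 4 elements commuting with x²y are {e, x⁵, x²y, x²y⁻¹}.

Answer: {e, x⁵, x²y, x²y⁻¹}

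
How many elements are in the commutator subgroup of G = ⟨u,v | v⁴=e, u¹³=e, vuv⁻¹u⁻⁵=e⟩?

G' = [G, G] is generated by all commutators. The generator-pair commutators are: [u, v] = u⁹.
The subgroup they normally generate is {e, u, u², u³, u⁴, u⁵, u⁶, u⁷, u⁸, u⁹, u¹⁰, u¹¹, u¹²}, of order 13.
Check: |G/G'| = 52/13 = 4 is the order of the abelianisation.

Answer: 13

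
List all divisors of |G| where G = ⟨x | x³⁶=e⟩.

|G| = 36 = 2² · 3². By Lagrange's theorem the order of any subgroup divides 36; the divisors of 36 are 1, 2, 3, 4, 6, 9, 12, 18, 36.

Answer: 1, 2, 3, 4, 6, 9, 12, 18, 36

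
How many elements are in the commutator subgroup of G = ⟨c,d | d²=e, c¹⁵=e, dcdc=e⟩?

G' = [G, G] is generated by all commutators. The generator-pair commutators are: [c, d] = c².
The subgroup they normally generate is {e, c, c², c³, c⁴, c⁵, c⁶, c⁷, c⁸, c⁹, c¹⁰, c¹¹, c¹², c¹³, c¹⁴}, of order 15.
Check: |G/G'| = 30/15 = 2 is the order of the abelianisation.

Answer: 15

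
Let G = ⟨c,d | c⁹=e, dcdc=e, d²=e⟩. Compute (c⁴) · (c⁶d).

Compute (c⁴) · (c⁶d) by multiplying left to right and reducing via the relations at each step:
  (c⁴) · c⁶ = c
  c · d = cd

Answer: cd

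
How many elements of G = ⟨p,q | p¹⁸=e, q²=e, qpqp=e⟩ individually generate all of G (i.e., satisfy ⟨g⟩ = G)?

⟨g⟩ = G would require ord(g) = |G| = 36, but the maximum element order in G is 18 < 36. So G is not cyclic and no single element generates it: the count is 0.

Answer: 0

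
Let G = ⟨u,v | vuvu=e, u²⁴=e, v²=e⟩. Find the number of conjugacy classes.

The conjugacy classes (representative and size) are:
  [e] (size 1), [u²³] (size 2), [u²] (size 2), [u³] (size 2), [u²⁰] (size 2), [u¹⁹] (size 2), [u⁶] (size 2), [u⁷] (size 2), [u⁸] (size 2), [u⁹] (size 2), [u¹⁴] (size 2), [u¹¹] (size 2), [u¹²] (size 1), [u⁴v] (size 12), [u⁵v] (size 12).
Class equation: 1 + 2 + 2 + 2 + 2 + 2 + 2 + 2 + 2 + 2 + 2 + 2 + 1 + 12 + 12 = 48 = |G|. So G has 15 conjugacy classes.

Answer: 15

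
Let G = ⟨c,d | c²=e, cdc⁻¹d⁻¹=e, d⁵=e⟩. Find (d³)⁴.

Compute successive powers of (d³), reducing at each step:
  (d³)²: (d³) · d³ = d
  (d³)³: d · d³ = d⁴
  (d³)⁴: (d⁴) · d³ = d²

Answer: d²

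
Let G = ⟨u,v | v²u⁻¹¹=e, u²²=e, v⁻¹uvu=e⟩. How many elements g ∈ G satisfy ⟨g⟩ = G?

⟨g⟩ = G would require ord(g) = |G| = 44, but the maximum element order in G is 22 < 44. So G is not cyclic and no single element generates it: the count is 0.

Answer: 0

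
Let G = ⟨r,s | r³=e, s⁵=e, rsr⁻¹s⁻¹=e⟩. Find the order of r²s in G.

Compute successive powers until reaching e:
  (r²s)¹ = r²s, (r²s)² = rs², (r²s)³ = s³, (r²s)⁴ = r²s⁴, (r²s)⁵ = r, (r²s)⁶ = s, (r²s)⁷ = r²s², (r²s)⁸ = rs³, (r²s)⁹ = s⁴, (r²s)¹⁰ = r², (r²s)¹¹ = rs, (r²s)¹² = s², (r²s)¹³ = r²s³, (r²s)¹⁴ = rs⁴, (r²s)¹⁵ = e.
The smallest positive k with (r²s)ᵏ = e is 15.

Answer: 15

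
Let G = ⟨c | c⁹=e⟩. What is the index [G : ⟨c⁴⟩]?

First find ord(c⁴) by computing successive powers:
  (c⁴)¹ = c⁴, (c⁴)² = c⁸, (c⁴)³ = c³, (c⁴)⁴ = c⁷, (c⁴)⁵ = c², (c⁴)⁶ = c⁶, (c⁴)⁷ = c, (c⁴)⁸ = c⁵, (c⁴)⁹ = e.
So |⟨c⁴⟩| = ord(c⁴) = 9. With |G| = 9, by Lagrange [G : ⟨c⁴⟩] = 9/9 = 1.

Answer: 1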